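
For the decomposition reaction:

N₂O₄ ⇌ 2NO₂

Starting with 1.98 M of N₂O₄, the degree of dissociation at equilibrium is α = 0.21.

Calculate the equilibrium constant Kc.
K_c = 0.4421

x = α·[A]₀ = 0.21 × 1.98 = 0.4158 M dissociated.
At eq: [N₂O₄] = 1.98 − 0.4158 = 1.564 M; [NO₂] = 2x = 0.8316 M.
Kc = [NO₂]²/[N₂O₄] = (0.8316)²/1.564 = 0.4421.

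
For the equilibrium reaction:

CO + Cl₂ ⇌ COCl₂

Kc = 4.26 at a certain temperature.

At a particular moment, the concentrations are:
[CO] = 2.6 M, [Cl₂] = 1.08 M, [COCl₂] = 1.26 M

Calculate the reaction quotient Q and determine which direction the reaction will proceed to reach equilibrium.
Q = 0.449, Q < K, reaction proceeds forward (toward products)

Q = ([COCl₂]) / ([CO] × [Cl₂])
  = ((1.26)) / ((2.6)·(1.08)) = 1.26/2.808 = 0.4487
Since Q = 0.4487 < Kc = 4.26, the reaction proceeds forward (toward products) to reach equilibrium.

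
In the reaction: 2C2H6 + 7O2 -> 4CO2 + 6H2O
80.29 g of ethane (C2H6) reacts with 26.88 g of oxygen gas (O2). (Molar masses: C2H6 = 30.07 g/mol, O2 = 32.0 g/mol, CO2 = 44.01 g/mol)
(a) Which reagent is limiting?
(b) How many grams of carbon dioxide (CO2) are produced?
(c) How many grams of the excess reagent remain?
(a) O2, (b) 21.12 g, (c) 73.07 g

Moles of C2H6 = 80.29 g ÷ 30.07 g/mol = 2.6701 mol
Moles of O2 = 26.88 g ÷ 32.0 g/mol = 0.84 mol
Moles ÷ coefficient: C2H6: 2.6701/2 = 1.335, O2: 0.84/7 = 0.12
(a) O2 has the smaller value, so O2 is the limiting reagent.
(b) Moles of CO2 = 0.84 mol O2 × (4/7) = 0.48 mol; mass = 0.48 mol × 44.01 g/mol = 21.12 g
(c) C2H6 consumed = 0.84 × (2/7) = 0.24 mol; remaining = 2.6701 − 0.24 = 2.4301 mol; mass = 2.4301 mol × 30.07 g/mol = 73.07 g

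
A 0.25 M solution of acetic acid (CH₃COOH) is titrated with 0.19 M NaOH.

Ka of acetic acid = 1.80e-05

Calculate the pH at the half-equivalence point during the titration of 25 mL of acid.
pH = pKa = 4.74

At the half-equivalence point, [HA] = [A⁻], so by Henderson–Hasselbalch pH = pKa + log(1) = pKa.
pKa = −log(1.80e-05) = 4.74.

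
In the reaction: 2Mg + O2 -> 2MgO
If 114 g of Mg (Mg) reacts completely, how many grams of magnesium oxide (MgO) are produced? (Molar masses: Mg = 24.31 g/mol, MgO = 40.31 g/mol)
Moles of Mg = 114 g ÷ 24.31 g/mol = 4.68943 mol
Mole ratio: 2 mol MgO / 2 mol Mg
Moles of MgO = 4.68943 × (2/2) = 4.68943 mol
Mass of MgO = 4.68943 mol × 40.31 g/mol = 189 g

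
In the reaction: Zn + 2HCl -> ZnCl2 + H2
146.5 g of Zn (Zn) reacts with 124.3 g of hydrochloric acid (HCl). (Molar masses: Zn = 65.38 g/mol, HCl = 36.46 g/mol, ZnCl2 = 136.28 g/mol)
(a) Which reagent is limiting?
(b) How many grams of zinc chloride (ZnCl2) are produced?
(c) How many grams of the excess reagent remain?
(a) HCl, (b) 232.3 g, (c) 35.05 g

Moles of Zn = 146.5 g ÷ 65.38 g/mol = 2.24075 mol
Moles of HCl = 124.3 g ÷ 36.46 g/mol = 3.40922 mol
Moles ÷ coefficient: Zn: 2.24075/1 = 2.241, HCl: 3.40922/2 = 1.705
(a) HCl has the smaller value, so HCl is the limiting reagent.
(b) Moles of ZnCl2 = 3.40922 mol HCl × (1/2) = 1.70461 mol; mass = 1.70461 mol × 136.28 g/mol = 232.3 g
(c) Zn consumed = 3.40922 × (1/2) = 1.70461 mol; remaining = 2.24075 − 1.70461 = 0.536139 mol; mass = 0.536139 mol × 65.38 g/mol = 35.05 g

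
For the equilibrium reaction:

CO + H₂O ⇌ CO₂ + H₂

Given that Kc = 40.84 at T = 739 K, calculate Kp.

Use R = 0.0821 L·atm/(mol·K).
K_p = 40.8400

Δn = (moles gaseous products) − (moles gaseous reactants) = 0
T = 739 K; RT = 0.0821 × 739 = 60.6719
Kp = Kc·(RT)^Δn = 40.84 × (60.6719)^0 = 40.84 × 1 = 40.8400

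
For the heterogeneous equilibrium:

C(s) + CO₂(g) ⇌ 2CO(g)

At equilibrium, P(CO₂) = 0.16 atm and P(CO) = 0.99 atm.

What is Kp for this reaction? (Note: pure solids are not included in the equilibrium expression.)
K_p = 6.126

Solid C is excluded.
Kp = P(CO)²/P(CO₂) = (0.99)²/0.16 = 0.9801/0.16 = 6.126.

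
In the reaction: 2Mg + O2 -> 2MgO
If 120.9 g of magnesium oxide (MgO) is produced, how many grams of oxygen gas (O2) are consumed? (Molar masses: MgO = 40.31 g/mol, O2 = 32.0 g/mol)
Moles of MgO = 120.9 g ÷ 40.31 g/mol = 2.99926 mol
Mole ratio: 1 mol O2 / 2 mol MgO
Moles of O2 = 2.99926 × (1/2) = 1.49963 mol
Mass of O2 = 1.49963 mol × 32.0 g/mol = 47.99 g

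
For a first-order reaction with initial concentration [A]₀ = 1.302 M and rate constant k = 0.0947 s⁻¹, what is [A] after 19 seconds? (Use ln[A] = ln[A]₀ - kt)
0.2154 M

ln[A] = ln[A]₀ - k·t = ln(1.302) - (0.0947)·(19) = 0.2639 - 1.7993 = -1.5354
[A] = e^(-1.5354) = 0.2154 M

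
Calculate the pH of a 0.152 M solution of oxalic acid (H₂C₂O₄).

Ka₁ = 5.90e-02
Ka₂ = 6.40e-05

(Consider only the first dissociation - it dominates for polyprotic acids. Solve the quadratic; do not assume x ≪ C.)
pH = 1.16

x² + Ka₁·x − Ka₁·C = 0 with Ka₁ = 5.90e-02, C = 0.152.
x = (−Ka₁ + √(Ka₁² + 4·Ka₁·C))/2 = 6.9688e-02 M, so pH = 1.16.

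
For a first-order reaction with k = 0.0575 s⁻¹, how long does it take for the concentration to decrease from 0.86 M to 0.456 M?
11.03 s

From ln[A] = ln[A]₀ - k·t: t = ln([A]₀/[A])/k = ln(0.86/0.456)/0.0575 = ln(1.8860)/0.0575 = 0.6344/0.0575 = 11.03 s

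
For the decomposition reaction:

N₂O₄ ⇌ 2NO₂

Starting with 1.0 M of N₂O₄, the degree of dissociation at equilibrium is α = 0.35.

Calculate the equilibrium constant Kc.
K_c = 0.7538

x = α·[A]₀ = 0.35 × 1.0 = 0.35 M dissociated.
At eq: [N₂O₄] = 1.0 − 0.35 = 0.65 M; [NO₂] = 2x = 0.7 M.
Kc = [NO₂]²/[N₂O₄] = (0.7)²/0.65 = 0.7538.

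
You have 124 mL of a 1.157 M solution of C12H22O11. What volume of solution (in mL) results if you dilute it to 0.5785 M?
Using M₁V₁ = M₂V₂:
1.157 × 124 = 0.5785 × V₂
V₂ = (1.157 × 124) / 0.5785 = 248 mL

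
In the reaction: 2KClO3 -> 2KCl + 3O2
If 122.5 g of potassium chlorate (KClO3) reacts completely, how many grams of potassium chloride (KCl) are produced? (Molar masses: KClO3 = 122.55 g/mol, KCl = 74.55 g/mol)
Moles of KClO3 = 122.5 g ÷ 122.55 g/mol = 0.999592 mol
Mole ratio: 2 mol KCl / 2 mol KClO3
Moles of KCl = 0.999592 × (2/2) = 0.999592 mol
Mass of KCl = 0.999592 mol × 74.55 g/mol = 74.52 g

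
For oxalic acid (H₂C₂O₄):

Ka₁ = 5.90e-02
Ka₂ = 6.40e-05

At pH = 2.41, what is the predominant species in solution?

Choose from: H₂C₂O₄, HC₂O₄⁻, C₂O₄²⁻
HC₂O₄⁻

pKa1 = 1.23, pKa2 = 4.19. Each pKa is the crossover between adjacent species; pH = 2.41 lies in the region where HC₂O₄⁻ predominates.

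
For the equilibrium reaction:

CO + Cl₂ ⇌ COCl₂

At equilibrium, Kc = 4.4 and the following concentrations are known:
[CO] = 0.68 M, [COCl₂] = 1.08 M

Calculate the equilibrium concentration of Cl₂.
[Cl₂] = 0.3610 M

Kc = ([COCl₂]) / ([CO] × [Cl₂]) = 4.4
[Cl₂]^1 = (product terms)/(Kc · other reactant terms) = 1.08 / (4.4 · 0.68) = 0.36096
[Cl₂] = 0.3610 M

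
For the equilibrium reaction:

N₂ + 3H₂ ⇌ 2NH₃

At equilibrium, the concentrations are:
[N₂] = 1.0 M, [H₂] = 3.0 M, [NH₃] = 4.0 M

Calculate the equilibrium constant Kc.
K_c = 0.5926

Kc = ([NH₃]^2) / ([N₂] × [H₂]^3)
   = ((4.0)^2) / ((1.0)·(3.0)^3)
   = 16 / 27 = 0.5926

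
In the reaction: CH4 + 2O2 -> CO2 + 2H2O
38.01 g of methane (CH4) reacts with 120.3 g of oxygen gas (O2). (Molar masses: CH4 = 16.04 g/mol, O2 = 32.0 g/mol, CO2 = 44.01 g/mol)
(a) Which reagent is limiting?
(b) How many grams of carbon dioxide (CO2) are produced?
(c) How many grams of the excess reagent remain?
(a) O2, (b) 82.73 g, (c) 7.86 g

Moles of CH4 = 38.01 g ÷ 16.04 g/mol = 2.3697 mol
Moles of O2 = 120.3 g ÷ 32.0 g/mol = 3.75937 mol
Moles ÷ coefficient: CH4: 2.3697/1 = 2.37, O2: 3.75937/2 = 1.88
(a) O2 has the smaller value, so O2 is the limiting reagent.
(b) Moles of CO2 = 3.75937 mol O2 × (1/2) = 1.87969 mol; mass = 1.87969 mol × 44.01 g/mol = 82.73 g
(c) CH4 consumed = 3.75937 × (1/2) = 1.87969 mol; remaining = 2.3697 − 1.87969 = 0.490013 mol; mass = 0.490013 mol × 16.04 g/mol = 7.86 g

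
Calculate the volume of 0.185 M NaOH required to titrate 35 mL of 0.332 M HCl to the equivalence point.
V_{base} = 62.8 mL

At equivalence: moles acid = moles base.
moles HCl = 0.332 M × 0.035 L = 0.01162 mol
V_NaOH = 0.01162 mol ÷ 0.185 M = 0.06281 L = 62.8 mL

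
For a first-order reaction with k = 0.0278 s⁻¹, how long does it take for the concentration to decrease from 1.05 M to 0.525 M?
24.93 s

From ln[A] = ln[A]₀ - k·t: t = ln([A]₀/[A])/k = ln(1.05/0.525)/0.0278 = ln(2.0000)/0.0278 = 0.6931/0.0278 = 24.93 s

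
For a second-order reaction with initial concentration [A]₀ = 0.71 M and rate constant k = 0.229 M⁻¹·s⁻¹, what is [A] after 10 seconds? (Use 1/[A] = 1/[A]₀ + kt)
0.2704 M

1/[A] = 1/[A]₀ + k·t = 1/0.71 + (0.229)·(10) = 1.4085 + 2.2900 = 3.6985
[A] = 1/3.6985 = 0.2704 M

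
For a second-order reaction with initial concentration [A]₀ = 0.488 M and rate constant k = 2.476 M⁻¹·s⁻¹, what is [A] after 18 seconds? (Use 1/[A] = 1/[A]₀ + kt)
0.0215 M

1/[A] = 1/[A]₀ + k·t = 1/0.488 + (2.476)·(18) = 2.0492 + 44.5680 = 46.6172
[A] = 1/46.6172 = 0.0215 M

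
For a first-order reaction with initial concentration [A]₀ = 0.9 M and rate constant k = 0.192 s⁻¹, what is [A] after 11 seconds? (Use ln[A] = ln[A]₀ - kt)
0.1089 M

ln[A] = ln[A]₀ - k·t = ln(0.9) - (0.192)·(11) = -0.1054 - 2.1120 = -2.2174
[A] = e^(-2.2174) = 0.1089 M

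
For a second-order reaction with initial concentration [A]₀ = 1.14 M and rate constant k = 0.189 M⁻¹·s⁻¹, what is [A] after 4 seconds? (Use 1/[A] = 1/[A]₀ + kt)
0.6123 M

1/[A] = 1/[A]₀ + k·t = 1/1.14 + (0.189)·(4) = 0.8772 + 0.7560 = 1.6332
[A] = 1/1.6332 = 0.6123 M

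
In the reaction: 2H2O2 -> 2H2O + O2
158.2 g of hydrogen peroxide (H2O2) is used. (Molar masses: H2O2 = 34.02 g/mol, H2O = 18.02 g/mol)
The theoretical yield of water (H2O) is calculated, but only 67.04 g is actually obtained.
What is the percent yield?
Moles of H2O2 = 158.2 g ÷ 34.02 g/mol = 4.65021 mol
Mole ratio: 2 mol H2O / 2 mol H2O2
Moles of H2O = 4.65021 × (2/2) = 4.65021 mol
Theoretical yield = 4.65021 mol × 18.02 g/mol = 83.797 g
Actual yield = 67.04 g
Percent yield = (67.04 / 83.797) × 100% = 80.0%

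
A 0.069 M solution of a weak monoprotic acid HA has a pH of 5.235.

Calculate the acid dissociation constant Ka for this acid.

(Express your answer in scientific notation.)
K_a = 4.91e-10

[H⁺] = 10^(−pH) = 10^(−5.235) = 5.821e-06 M. For HA ⇌ H⁺ + A⁻, Ka = x²/(C − x) = (5.821e-06)²/(0.069 − 5.821e-06) = 4.91e-10.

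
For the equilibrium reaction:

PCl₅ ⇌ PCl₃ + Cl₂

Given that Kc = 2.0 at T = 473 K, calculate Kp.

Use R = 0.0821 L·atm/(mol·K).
K_p = 77.6666

Δn = (moles gaseous products) − (moles gaseous reactants) = 1
T = 473 K; RT = 0.0821 × 473 = 38.8333
Kp = Kc·(RT)^Δn = 2.0 × (38.8333)^1 = 2.0 × 38.8333 = 77.6666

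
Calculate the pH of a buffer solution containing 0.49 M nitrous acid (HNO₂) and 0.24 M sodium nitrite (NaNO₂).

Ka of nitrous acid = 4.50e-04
pH = 3.04

pKa = -log(4.50e-04) = 3.35. pH = pKa + log([A⁻]/[HA]) = 3.35 + log(0.24/0.49)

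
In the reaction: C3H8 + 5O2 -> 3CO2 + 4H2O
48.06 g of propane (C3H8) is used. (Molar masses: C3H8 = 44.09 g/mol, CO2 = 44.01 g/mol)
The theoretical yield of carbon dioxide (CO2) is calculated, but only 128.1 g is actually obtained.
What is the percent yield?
Moles of C3H8 = 48.06 g ÷ 44.09 g/mol = 1.09004 mol
Mole ratio: 3 mol CO2 / 1 mol C3H8
Moles of CO2 = 1.09004 × (3/1) = 3.27013 mol
Theoretical yield = 3.27013 mol × 44.01 g/mol = 143.92 g
Actual yield = 128.1 g
Percent yield = (128.1 / 143.92) × 100% = 89.0%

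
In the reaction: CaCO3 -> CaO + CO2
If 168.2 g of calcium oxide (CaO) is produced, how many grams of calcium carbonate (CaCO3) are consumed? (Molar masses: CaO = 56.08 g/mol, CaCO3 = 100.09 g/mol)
Moles of CaO = 168.2 g ÷ 56.08 g/mol = 2.99929 mol
Mole ratio: 1 mol CaCO3 / 1 mol CaO
Moles of CaCO3 = 2.99929 × (1/1) = 2.99929 mol
Mass of CaCO3 = 2.99929 mol × 100.09 g/mol = 300.2 g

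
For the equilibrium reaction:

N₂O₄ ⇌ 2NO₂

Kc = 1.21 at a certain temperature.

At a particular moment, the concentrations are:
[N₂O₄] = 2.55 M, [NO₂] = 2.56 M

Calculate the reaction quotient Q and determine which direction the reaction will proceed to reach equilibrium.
Q = 2.570, Q > K, reaction proceeds reverse (toward reactants)

Q = ([NO₂]^2) / ([N₂O₄])
  = ((2.56)^2) / ((2.55)) = 6.5536/2.55 = 2.57
Since Q = 2.57 > Kc = 1.21, the reaction proceeds reverse (toward reactants) to reach equilibrium.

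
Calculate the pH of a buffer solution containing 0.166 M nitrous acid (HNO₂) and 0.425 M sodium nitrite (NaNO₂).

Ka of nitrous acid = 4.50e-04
pH = 3.76

pKa = -log(4.50e-04) = 3.35. pH = pKa + log([A⁻]/[HA]) = 3.35 + log(0.425/0.166)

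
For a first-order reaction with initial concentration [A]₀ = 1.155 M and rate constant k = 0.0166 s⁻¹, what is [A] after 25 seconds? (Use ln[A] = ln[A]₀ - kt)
0.7627 M

ln[A] = ln[A]₀ - k·t = ln(1.155) - (0.0166)·(25) = 0.1441 - 0.4150 = -0.2709
[A] = e^(-0.2709) = 0.7627 M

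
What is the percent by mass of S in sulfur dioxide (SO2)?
Mass of S in formula = 32.07 × 1 = 32.07 g/mol
Molar mass = 64.07 g/mol
% S = (32.07/64.07) × 100% = 50.05%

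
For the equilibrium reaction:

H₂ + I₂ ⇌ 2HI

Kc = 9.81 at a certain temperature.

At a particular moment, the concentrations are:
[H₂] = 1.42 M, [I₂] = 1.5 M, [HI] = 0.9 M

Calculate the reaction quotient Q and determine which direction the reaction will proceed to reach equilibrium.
Q = 0.380, Q < K, reaction proceeds forward (toward products)

Q = ([HI]^2) / ([H₂] × [I₂])
  = ((0.9)^2) / ((1.42)·(1.5)) = 0.81/2.13 = 0.3803
Since Q = 0.3803 < Kc = 9.81, the reaction proceeds forward (toward products) to reach equilibrium.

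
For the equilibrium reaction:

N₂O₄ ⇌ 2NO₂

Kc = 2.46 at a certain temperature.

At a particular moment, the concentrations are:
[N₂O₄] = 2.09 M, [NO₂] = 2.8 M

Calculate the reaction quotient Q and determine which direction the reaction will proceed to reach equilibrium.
Q = 3.751, Q > K, reaction proceeds reverse (toward reactants)

Q = ([NO₂]^2) / ([N₂O₄])
  = ((2.8)^2) / ((2.09)) = 7.84/2.09 = 3.751
Since Q = 3.751 > Kc = 2.46, the reaction proceeds reverse (toward reactants) to reach equilibrium.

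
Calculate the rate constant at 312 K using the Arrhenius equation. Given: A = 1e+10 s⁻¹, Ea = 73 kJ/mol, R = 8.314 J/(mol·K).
6.00e-03 s⁻¹

k = A·exp(-Ea/(R·T)) = 1e+10·exp(-73000/(8.314·312)) = 1e+10·exp(-28.1422) = 1e+10·5.9978e-13 = 6.00e-03 s⁻¹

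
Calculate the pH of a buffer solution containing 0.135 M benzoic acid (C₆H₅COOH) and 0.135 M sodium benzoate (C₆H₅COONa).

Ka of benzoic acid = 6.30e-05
pH = 4.20

pKa = -log(6.30e-05) = 4.20. pH = pKa + log([A⁻]/[HA]) = 4.20 + log(0.135/0.135)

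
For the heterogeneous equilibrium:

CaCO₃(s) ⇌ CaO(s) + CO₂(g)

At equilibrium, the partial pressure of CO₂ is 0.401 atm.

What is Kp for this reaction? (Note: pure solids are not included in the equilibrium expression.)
K_p = 0.401

Solids (CaCO₃, CaO) have activity 1 and are excluded.
Kp = P(CO₂) = 0.401.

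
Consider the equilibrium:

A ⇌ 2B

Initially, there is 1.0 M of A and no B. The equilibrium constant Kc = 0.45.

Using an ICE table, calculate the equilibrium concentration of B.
[B] = 0.568 M

ICE: [A] = 1.0 − x, [B] = 2x.
Kc = (2x)²/(1.0 − x) = 0.45 ⇒ 4x² + 0.45x − 0.45 = 0.
x = (−0.45 + √(0.45² + 4·4·0.45))/(2·4) = (−0.45 + √7.4025)/8 = 0.28384.
[B] = 2x = 0.568 M.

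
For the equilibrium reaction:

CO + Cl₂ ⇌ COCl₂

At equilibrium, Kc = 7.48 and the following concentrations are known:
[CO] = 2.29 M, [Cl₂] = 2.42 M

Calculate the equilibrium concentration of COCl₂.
[COCl₂] = 41.4527 M

Kc = ([COCl₂]) / ([CO] × [Cl₂]) = 7.48
[COCl₂]^1 = Kc · (reactant terms)/(other product terms) = 7.48 · 5.5418 / 1 = 41.453
[COCl₂] = 41.4527 M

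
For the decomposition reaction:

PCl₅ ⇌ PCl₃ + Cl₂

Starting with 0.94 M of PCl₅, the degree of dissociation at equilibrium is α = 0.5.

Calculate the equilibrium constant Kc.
K_c = 0.4700

x = α·[A]₀ = 0.5 × 0.94 = 0.47 M dissociated.
At eq: [PCl₅] = 0.94 − 0.47 = 0.47 M; [PCl₃] = [Cl₂] = x = 0.47 M.
Kc = [PCl₃][Cl₂]/[PCl₅] = (0.47)²/0.47 = 0.47.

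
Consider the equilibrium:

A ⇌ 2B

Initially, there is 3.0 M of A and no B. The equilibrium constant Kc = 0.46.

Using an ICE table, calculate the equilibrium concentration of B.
[B] = 1.065 M

ICE: [A] = 3.0 − x, [B] = 2x.
Kc = (2x)²/(3.0 − x) = 0.46 ⇒ 4x² + 0.46x − 1.38 = 0.
x = (−0.46 + √(0.46² + 4·4·1.38))/(2·4) = (−0.46 + √22.292)/8 = 0.53267.
[B] = 2x = 1.065 M.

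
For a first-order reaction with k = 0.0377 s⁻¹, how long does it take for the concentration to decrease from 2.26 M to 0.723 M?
30.23 s

From ln[A] = ln[A]₀ - k·t: t = ln([A]₀/[A])/k = ln(2.26/0.723)/0.0377 = ln(3.1259)/0.0377 = 1.1397/0.0377 = 30.23 s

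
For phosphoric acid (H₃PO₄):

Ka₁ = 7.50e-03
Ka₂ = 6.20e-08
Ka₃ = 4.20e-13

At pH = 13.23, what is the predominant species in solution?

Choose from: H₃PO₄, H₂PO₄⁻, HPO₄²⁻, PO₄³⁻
PO₄³⁻

pKa1 = 2.12, pKa2 = 7.21, pKa3 = 12.38. Each pKa is the crossover between adjacent species; pH = 13.23 lies in the region where PO₄³⁻ predominates.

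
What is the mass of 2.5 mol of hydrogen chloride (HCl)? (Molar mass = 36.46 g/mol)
Mass = 2.5 mol × 36.46 g/mol = 91.15 g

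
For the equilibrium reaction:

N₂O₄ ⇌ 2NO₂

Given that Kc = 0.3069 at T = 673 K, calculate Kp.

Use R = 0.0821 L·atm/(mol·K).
K_p = 16.9572

Δn = (moles gaseous products) − (moles gaseous reactants) = 1
T = 673 K; RT = 0.0821 × 673 = 55.2533
Kp = Kc·(RT)^Δn = 0.3069 × (55.2533)^1 = 0.3069 × 55.2533 = 16.9572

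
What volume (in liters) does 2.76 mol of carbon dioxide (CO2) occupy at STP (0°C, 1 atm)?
At STP, 1 mol of gas occupies 22.4 L
Volume = 2.76 mol × 22.4 L/mol = 61.82 L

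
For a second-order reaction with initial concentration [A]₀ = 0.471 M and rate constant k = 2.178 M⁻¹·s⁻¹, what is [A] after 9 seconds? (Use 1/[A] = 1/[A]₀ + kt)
0.0460 M

1/[A] = 1/[A]₀ + k·t = 1/0.471 + (2.178)·(9) = 2.1231 + 19.6020 = 21.7251
[A] = 1/21.7251 = 0.0460 M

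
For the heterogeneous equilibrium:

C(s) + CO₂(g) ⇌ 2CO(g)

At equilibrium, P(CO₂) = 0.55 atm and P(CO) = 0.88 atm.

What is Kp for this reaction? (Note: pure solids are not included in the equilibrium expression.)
K_p = 1.408

Solid C is excluded.
Kp = P(CO)²/P(CO₂) = (0.88)²/0.55 = 0.7744/0.55 = 1.408.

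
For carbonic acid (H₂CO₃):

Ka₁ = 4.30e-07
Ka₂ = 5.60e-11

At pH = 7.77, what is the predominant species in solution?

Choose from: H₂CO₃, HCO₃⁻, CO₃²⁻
HCO₃⁻

pKa1 = 6.37, pKa2 = 10.25. Each pKa is the crossover between adjacent species; pH = 7.77 lies in the region where HCO₃⁻ predominates.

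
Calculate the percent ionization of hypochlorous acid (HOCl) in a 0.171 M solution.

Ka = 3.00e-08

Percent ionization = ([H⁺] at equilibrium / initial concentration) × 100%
Percent ionization = 0.0419%

Let x = [H⁺]. Ka = x²/(C - x) ⇒ x² + (3.00e-08)x - (3.00e-08)(0.171) = 0. x = 7.1609e-05. Percent = (7.1609e-05/0.171) × 100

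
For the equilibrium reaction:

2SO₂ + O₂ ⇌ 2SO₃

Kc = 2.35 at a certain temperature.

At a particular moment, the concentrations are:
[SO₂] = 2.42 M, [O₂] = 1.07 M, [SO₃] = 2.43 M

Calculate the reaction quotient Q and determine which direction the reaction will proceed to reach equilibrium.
Q = 0.942, Q < K, reaction proceeds forward (toward products)

Q = ([SO₃]^2) / ([SO₂]^2 × [O₂])
  = ((2.43)^2) / ((2.42)^2·(1.07)) = 5.9049/6.2663 = 0.9423
Since Q = 0.9423 < Kc = 2.35, the reaction proceeds forward (toward products) to reach equilibrium.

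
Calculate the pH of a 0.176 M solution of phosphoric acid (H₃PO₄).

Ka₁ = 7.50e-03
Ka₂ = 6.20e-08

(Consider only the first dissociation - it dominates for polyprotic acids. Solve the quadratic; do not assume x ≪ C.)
pH = 1.48

x² + Ka₁·x − Ka₁·C = 0 with Ka₁ = 7.50e-03, C = 0.176.
x = (−Ka₁ + √(Ka₁² + 4·Ka₁·C))/2 = 3.2775e-02 M, so pH = 1.48.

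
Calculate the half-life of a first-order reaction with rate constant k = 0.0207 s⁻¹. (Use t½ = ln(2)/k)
33.49 s

t½ = ln(2)/k = 0.6931/0.0207 = 33.49 s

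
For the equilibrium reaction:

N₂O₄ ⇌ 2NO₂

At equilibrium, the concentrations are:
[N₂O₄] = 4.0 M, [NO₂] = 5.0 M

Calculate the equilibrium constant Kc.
K_c = 6.2500

Kc = ([NO₂]^2) / ([N₂O₄])
   = ((5.0)^2) / ((4.0))
   = 25 / 4 = 6.2500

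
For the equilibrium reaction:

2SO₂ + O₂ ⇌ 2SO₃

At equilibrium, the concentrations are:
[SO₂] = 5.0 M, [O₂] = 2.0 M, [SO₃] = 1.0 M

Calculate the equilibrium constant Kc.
K_c = 0.0200

Kc = ([SO₃]^2) / ([SO₂]^2 × [O₂])
   = ((1.0)^2) / ((5.0)^2·(2.0))
   = 1 / 50 = 0.0200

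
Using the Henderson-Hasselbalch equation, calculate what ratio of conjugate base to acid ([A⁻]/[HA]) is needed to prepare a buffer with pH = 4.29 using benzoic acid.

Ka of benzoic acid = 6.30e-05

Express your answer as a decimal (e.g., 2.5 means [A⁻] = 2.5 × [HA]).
[A⁻]/[HA] = 1.228

pKa = −log(6.30e-05) = 4.2007. pH = pKa + log([A⁻]/[HA]). 4.29 = 4.2007 + log(ratio). log(ratio) = 4.29 − 4.2007 = 0.0893. ratio = 10^(0.0893) = 1.228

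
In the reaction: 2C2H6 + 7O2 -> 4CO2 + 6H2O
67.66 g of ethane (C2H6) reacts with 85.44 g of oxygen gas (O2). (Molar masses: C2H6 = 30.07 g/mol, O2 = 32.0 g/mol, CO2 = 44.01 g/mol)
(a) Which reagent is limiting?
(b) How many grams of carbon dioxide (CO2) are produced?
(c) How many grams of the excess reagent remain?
(a) O2, (b) 67.15 g, (c) 44.72 g

Moles of C2H6 = 67.66 g ÷ 30.07 g/mol = 2.25008 mol
Moles of O2 = 85.44 g ÷ 32.0 g/mol = 2.67 mol
Moles ÷ coefficient: C2H6: 2.25008/2 = 1.125, O2: 2.67/7 = 0.3814
(a) O2 has the smaller value, so O2 is the limiting reagent.
(b) Moles of CO2 = 2.67 mol O2 × (4/7) = 1.52571 mol; mass = 1.52571 mol × 44.01 g/mol = 67.15 g
(c) C2H6 consumed = 2.67 × (2/7) = 0.762857 mol; remaining = 2.25008 − 0.762857 = 1.48723 mol; mass = 1.48723 mol × 30.07 g/mol = 44.72 g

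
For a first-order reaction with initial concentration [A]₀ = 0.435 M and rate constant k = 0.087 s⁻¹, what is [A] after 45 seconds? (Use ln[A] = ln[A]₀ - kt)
0.0087 M

ln[A] = ln[A]₀ - k·t = ln(0.435) - (0.087)·(45) = -0.8324 - 3.9150 = -4.7474
[A] = e^(-4.7474) = 0.0087 M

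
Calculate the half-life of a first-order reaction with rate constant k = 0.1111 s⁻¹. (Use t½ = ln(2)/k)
6.24 s

t½ = ln(2)/k = 0.6931/0.1111 = 6.24 s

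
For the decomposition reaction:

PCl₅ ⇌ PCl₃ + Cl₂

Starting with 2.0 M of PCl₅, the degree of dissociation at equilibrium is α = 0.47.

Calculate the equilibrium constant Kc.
K_c = 0.8336

x = α·[A]₀ = 0.47 × 2.0 = 0.94 M dissociated.
At eq: [PCl₅] = 2.0 − 0.94 = 1.06 M; [PCl₃] = [Cl₂] = x = 0.94 M.
Kc = [PCl₃][Cl₂]/[PCl₅] = (0.94)²/1.06 = 0.8336.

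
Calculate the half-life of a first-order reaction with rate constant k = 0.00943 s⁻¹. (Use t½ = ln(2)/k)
73.50 s

t½ = ln(2)/k = 0.6931/0.00943 = 73.50 s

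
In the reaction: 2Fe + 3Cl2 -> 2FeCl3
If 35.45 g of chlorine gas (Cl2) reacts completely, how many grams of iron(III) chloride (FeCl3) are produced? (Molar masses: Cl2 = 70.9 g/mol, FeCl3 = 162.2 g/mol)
Moles of Cl2 = 35.45 g ÷ 70.9 g/mol = 0.5 mol
Mole ratio: 2 mol FeCl3 / 3 mol Cl2
Moles of FeCl3 = 0.5 × (2/3) = 0.333333 mol
Mass of FeCl3 = 0.333333 mol × 162.2 g/mol = 54.07 g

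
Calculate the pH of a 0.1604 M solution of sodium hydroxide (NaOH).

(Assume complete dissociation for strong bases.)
pH = 13.21

[OH⁻] = 0.1604 M for strong base. pOH = -log[OH⁻] = 0.79, pH = 14 - pOH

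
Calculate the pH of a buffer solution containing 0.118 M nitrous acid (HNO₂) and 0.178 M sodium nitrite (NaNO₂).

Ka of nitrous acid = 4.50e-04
pH = 3.53

pKa = -log(4.50e-04) = 3.35. pH = pKa + log([A⁻]/[HA]) = 3.35 + log(0.178/0.118)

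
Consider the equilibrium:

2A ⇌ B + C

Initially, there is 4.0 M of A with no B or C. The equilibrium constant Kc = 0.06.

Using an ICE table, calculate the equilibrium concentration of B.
[B] = 0.658 M

ICE: [A] = 4.0 − 2x, [B] = [C] = x.
Kc = x²/(4.0 − 2x)² = 0.06 ⇒ √Kc = x/(4.0 − 2x).
x = √0.06·4.0/(1 + 2√0.06) = 0.24495·4.0/1.4899 = 0.65763.
[B] = x = 0.658 M.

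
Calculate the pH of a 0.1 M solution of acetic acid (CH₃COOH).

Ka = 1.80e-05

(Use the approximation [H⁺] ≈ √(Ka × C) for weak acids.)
pH = 2.87

[H⁺] = √(Ka × C) = √(1.80e-05 × 0.1) = 1.3416e-03. pH = -log(1.3416e-03)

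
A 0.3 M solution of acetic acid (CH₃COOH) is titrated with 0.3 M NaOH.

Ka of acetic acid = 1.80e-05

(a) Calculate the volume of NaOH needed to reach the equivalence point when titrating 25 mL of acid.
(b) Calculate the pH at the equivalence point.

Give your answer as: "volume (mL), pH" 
V = 25.0 mL, pH = 8.96

(a) At equivalence: moles acid = moles base.
moles acid = 0.3 × 0.025 = 0.0075 mol; V_NaOH = 0.0075/0.3 = 0.025 L = 25.0 mL.
(b) At equivalence, all acid → conjugate base A⁻ at [A⁻] = 0.0075/0.05 = 0.15 M.
Kb = Kw/Ka = 1.0e-14/1.80e-05 = 5.556e-10; [OH⁻] = √(Kb·[A⁻]) = 9.129e-06; pOH = 5.04; pH = 14 − pOH = 8.96.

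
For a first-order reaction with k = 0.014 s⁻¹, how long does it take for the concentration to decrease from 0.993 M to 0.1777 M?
122.90 s

From ln[A] = ln[A]₀ - k·t: t = ln([A]₀/[A])/k = ln(0.993/0.1777)/0.014 = ln(5.5881)/0.014 = 1.7206/0.014 = 122.90 s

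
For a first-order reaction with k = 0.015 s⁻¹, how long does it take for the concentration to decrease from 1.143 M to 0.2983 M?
89.55 s

From ln[A] = ln[A]₀ - k·t: t = ln([A]₀/[A])/k = ln(1.143/0.2983)/0.015 = ln(3.8317)/0.015 = 1.3433/0.015 = 89.55 s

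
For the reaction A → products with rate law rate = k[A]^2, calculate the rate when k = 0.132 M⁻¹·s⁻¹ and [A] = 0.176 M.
0.004089 M/s

rate = k·[A]^2 = 0.132·(0.176)^2 = 0.132·0.030976 = 0.004089 M/s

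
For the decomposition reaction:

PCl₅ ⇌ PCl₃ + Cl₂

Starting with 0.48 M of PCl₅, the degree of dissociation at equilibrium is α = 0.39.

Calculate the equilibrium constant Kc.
K_c = 0.1197

x = α·[A]₀ = 0.39 × 0.48 = 0.1872 M dissociated.
At eq: [PCl₅] = 0.48 − 0.1872 = 0.2928 M; [PCl₃] = [Cl₂] = x = 0.1872 M.
Kc = [PCl₃][Cl₂]/[PCl₅] = (0.1872)²/0.2928 = 0.1197.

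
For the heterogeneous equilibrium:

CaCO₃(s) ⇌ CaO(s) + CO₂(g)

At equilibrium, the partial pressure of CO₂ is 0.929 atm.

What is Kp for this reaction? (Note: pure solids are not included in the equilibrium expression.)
K_p = 0.929

Solids (CaCO₃, CaO) have activity 1 and are excluded.
Kp = P(CO₂) = 0.929.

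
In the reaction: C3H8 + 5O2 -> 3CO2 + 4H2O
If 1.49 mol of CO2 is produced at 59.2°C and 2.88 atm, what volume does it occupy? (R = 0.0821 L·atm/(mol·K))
T = 59.2°C + 273.15 = 332.35 K
V = nRT/P = (1.49 × 0.0821 × 332.35) / 2.88
V = 14.12 L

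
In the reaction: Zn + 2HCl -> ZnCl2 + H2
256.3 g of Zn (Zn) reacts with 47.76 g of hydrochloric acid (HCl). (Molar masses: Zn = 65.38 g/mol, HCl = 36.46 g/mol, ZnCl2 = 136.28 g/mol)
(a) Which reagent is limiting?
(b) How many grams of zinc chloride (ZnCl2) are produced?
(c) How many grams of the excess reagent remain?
(a) HCl, (b) 89.26 g, (c) 213.5 g

Moles of Zn = 256.3 g ÷ 65.38 g/mol = 3.92016 mol
Moles of HCl = 47.76 g ÷ 36.46 g/mol = 1.30993 mol
Moles ÷ coefficient: Zn: 3.92016/1 = 3.92, HCl: 1.30993/2 = 0.655
(a) HCl has the smaller value, so HCl is the limiting reagent.
(b) Moles of ZnCl2 = 1.30993 mol HCl × (1/2) = 0.654964 mol; mass = 0.654964 mol × 136.28 g/mol = 89.26 g
(c) Zn consumed = 1.30993 × (1/2) = 0.654964 mol; remaining = 3.92016 − 0.654964 = 3.26519 mol; mass = 3.26519 mol × 65.38 g/mol = 213.5 g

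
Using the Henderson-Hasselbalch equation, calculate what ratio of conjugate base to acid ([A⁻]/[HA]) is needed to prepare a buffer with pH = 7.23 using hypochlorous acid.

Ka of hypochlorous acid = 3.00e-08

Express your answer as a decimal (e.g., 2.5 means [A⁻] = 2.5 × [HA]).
[A⁻]/[HA] = 0.509

pKa = −log(3.00e-08) = 7.5229. pH = pKa + log([A⁻]/[HA]). 7.23 = 7.5229 + log(ratio). log(ratio) = 7.23 − 7.5229 = -0.2929. ratio = 10^(-0.2929) = 0.509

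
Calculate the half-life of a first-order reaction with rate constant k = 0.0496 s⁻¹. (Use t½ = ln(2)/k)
13.97 s

t½ = ln(2)/k = 0.6931/0.0496 = 13.97 s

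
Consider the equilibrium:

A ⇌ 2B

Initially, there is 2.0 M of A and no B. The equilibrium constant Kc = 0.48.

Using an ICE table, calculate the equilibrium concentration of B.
[B] = 0.867 M

ICE: [A] = 2.0 − x, [B] = 2x.
Kc = (2x)²/(2.0 − x) = 0.48 ⇒ 4x² + 0.48x − 0.96 = 0.
x = (−0.48 + √(0.48² + 4·4·0.96))/(2·4) = (−0.48 + √15.59)/8 = 0.43356.
[B] = 2x = 0.867 M.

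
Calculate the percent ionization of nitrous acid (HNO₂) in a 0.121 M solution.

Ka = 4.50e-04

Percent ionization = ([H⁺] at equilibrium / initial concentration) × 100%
Percent ionization = 5.92%

Let x = [H⁺]. Ka = x²/(C - x) ⇒ x² + (4.50e-04)x - (4.50e-04)(0.121) = 0. x = 7.1575e-03. Percent = (7.1575e-03/0.121) × 100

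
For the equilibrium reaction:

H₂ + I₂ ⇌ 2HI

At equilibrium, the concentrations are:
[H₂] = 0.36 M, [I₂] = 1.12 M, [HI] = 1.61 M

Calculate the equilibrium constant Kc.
K_c = 6.4288

Kc = ([HI]^2) / ([H₂] × [I₂])
   = ((1.61)^2) / ((0.36)·(1.12))
   = 2.5921 / 0.4032 = 6.4288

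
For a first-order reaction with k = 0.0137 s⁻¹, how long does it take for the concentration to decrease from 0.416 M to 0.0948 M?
107.95 s

From ln[A] = ln[A]₀ - k·t: t = ln([A]₀/[A])/k = ln(0.416/0.0948)/0.0137 = ln(4.3882)/0.0137 = 1.4789/0.0137 = 107.95 s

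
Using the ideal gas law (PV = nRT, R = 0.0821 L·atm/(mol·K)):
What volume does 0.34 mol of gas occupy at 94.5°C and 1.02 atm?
T = 94.5°C + 273.15 = 367.65 K
V = nRT/P = (0.34 × 0.0821 × 367.65) / 1.02
V = 10.06 L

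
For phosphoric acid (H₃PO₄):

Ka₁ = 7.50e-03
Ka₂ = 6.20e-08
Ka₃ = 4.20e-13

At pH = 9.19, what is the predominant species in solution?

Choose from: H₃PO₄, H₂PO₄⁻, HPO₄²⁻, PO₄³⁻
HPO₄²⁻

pKa1 = 2.12, pKa2 = 7.21, pKa3 = 12.38. Each pKa is the crossover between adjacent species; pH = 9.19 lies in the region where HPO₄²⁻ predominates.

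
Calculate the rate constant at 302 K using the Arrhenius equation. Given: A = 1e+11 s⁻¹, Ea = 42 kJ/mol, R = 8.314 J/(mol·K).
5.44e+03 s⁻¹

k = A·exp(-Ea/(R·T)) = 1e+11·exp(-42000/(8.314·302)) = 1e+11·exp(-16.7275) = 1e+11·5.4365e-08 = 5.44e+03 s⁻¹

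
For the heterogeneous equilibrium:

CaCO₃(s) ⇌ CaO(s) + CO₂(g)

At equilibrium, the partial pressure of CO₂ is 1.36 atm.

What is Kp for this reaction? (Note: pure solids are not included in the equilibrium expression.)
K_p = 1.36

Solids (CaCO₃, CaO) have activity 1 and are excluded.
Kp = P(CO₂) = 1.36.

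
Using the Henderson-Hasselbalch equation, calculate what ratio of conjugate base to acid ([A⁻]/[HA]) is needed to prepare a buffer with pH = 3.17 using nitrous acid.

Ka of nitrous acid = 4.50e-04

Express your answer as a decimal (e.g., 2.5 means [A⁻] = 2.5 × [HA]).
[A⁻]/[HA] = 0.666

pKa = −log(4.50e-04) = 3.3468. pH = pKa + log([A⁻]/[HA]). 3.17 = 3.3468 + log(ratio). log(ratio) = 3.17 − 3.3468 = -0.1768. ratio = 10^(-0.1768) = 0.666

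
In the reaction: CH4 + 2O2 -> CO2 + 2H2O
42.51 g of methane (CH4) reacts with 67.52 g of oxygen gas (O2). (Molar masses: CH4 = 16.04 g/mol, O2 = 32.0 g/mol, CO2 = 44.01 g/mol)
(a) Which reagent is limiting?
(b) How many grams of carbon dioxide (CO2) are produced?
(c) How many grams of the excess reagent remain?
(a) O2, (b) 46.43 g, (c) 25.59 g

Moles of CH4 = 42.51 g ÷ 16.04 g/mol = 2.65025 mol
Moles of O2 = 67.52 g ÷ 32.0 g/mol = 2.11 mol
Moles ÷ coefficient: CH4: 2.65025/1 = 2.65, O2: 2.11/2 = 1.055
(a) O2 has the smaller value, so O2 is the limiting reagent.
(b) Moles of CO2 = 2.11 mol O2 × (1/2) = 1.055 mol; mass = 1.055 mol × 44.01 g/mol = 46.43 g
(c) CH4 consumed = 2.11 × (1/2) = 1.055 mol; remaining = 2.65025 − 1.055 = 1.59525 mol; mass = 1.59525 mol × 16.04 g/mol = 25.59 g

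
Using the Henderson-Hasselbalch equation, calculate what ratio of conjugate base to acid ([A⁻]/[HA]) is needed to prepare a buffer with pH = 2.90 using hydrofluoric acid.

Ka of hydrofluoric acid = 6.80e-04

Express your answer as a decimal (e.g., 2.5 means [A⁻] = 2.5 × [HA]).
[A⁻]/[HA] = 0.540

pKa = −log(6.80e-04) = 3.1675. pH = pKa + log([A⁻]/[HA]). 2.90 = 3.1675 + log(ratio). log(ratio) = 2.90 − 3.1675 = -0.2675. ratio = 10^(-0.2675) = 0.540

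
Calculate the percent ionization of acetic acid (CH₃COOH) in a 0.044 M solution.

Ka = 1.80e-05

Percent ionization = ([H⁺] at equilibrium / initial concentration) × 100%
Percent ionization = 2%

Let x = [H⁺]. Ka = x²/(C - x) ⇒ x² + (1.80e-05)x - (1.80e-05)(0.044) = 0. x = 8.8099e-04. Percent = (8.8099e-04/0.044) × 100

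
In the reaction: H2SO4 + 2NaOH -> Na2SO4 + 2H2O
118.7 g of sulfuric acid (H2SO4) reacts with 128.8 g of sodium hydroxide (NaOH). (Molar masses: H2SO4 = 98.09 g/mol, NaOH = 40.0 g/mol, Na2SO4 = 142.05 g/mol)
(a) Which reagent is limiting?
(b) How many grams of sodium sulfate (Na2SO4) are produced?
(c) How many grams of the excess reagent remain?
(a) H2SO4, (b) 171.9 g, (c) 31.99 g

Moles of H2SO4 = 118.7 g ÷ 98.09 g/mol = 1.21011 mol
Moles of NaOH = 128.8 g ÷ 40.0 g/mol = 3.22 mol
Moles ÷ coefficient: H2SO4: 1.21011/1 = 1.21, NaOH: 3.22/2 = 1.61
(a) H2SO4 has the smaller value, so H2SO4 is the limiting reagent.
(b) Moles of Na2SO4 = 1.21011 mol H2SO4 × (1/1) = 1.21011 mol; mass = 1.21011 mol × 142.05 g/mol = 171.9 g
(c) NaOH consumed = 1.21011 × (2/1) = 2.42023 mol; remaining = 3.22 − 2.42023 = 0.799774 mol; mass = 0.799774 mol × 40.0 g/mol = 31.99 g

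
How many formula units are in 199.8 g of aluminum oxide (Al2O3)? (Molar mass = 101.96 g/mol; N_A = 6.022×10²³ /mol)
Moles = 199.8 g ÷ 101.96 g/mol = 1.95959 mol
Formula units = 1.95959 mol × 6.022×10²³ /mol = 1.180e+24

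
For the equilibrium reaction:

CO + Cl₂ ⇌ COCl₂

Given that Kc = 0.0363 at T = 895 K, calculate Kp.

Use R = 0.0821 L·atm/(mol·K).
K_p = 4.94e-04

Δn = (moles gaseous products) − (moles gaseous reactants) = -1
T = 895 K; RT = 0.0821 × 895 = 73.4795
Kp = Kc·(RT)^Δn = 0.0363 × (73.4795)^-1 = 0.0363 × 0.0136092 = 4.94e-04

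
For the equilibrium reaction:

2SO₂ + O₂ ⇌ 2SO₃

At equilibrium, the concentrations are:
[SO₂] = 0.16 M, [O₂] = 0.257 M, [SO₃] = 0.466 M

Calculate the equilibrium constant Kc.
K_c = 33.0064

Kc = ([SO₃]^2) / ([SO₂]^2 × [O₂])
   = ((0.466)^2) / ((0.16)^2·(0.257))
   = 0.21716 / 0.0065792 = 33.0064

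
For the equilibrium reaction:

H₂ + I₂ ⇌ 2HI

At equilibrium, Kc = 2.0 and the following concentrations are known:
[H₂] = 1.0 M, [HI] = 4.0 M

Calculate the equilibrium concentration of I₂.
[I₂] = 8.0000 M

Kc = ([HI]^2) / ([H₂] × [I₂]) = 2.0
[I₂]^1 = (product terms)/(Kc · other reactant terms) = 16 / (2.0 · 1) = 8
[I₂] = 8.0000 M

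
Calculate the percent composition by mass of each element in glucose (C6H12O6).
C: 40.00%, H: 6.71%, O: 53.29%

Molar mass of C6H12O6 = 180.16 g/mol
% C = (6 × 12.01) / 180.16 × 100% = 72.06 / 180.16 × 100% = 40.00%
% H = (12 × 1.008) / 180.16 × 100% = 12.096 / 180.16 × 100% = 6.71%
% O = (6 × 16.0) / 180.16 × 100% = 96 / 180.16 × 100% = 53.29%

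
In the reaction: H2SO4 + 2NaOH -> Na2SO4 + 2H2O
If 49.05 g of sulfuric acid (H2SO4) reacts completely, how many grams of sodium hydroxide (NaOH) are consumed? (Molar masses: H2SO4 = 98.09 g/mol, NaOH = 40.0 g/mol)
Moles of H2SO4 = 49.05 g ÷ 98.09 g/mol = 0.500051 mol
Mole ratio: 2 mol NaOH / 1 mol H2SO4
Moles of NaOH = 0.500051 × (2/1) = 1.0001 mol
Mass of NaOH = 1.0001 mol × 40.0 g/mol = 40 g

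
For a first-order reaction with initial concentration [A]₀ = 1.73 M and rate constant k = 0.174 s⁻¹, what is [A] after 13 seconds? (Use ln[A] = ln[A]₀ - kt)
0.1802 M

ln[A] = ln[A]₀ - k·t = ln(1.73) - (0.174)·(13) = 0.5481 - 2.2620 = -1.7139
[A] = e^(-1.7139) = 0.1802 M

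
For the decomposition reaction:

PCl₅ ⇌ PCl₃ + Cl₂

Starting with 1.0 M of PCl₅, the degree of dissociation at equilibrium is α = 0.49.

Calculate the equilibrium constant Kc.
K_c = 0.4708

x = α·[A]₀ = 0.49 × 1.0 = 0.49 M dissociated.
At eq: [PCl₅] = 1.0 − 0.49 = 0.51 M; [PCl₃] = [Cl₂] = x = 0.49 M.
Kc = [PCl₃][Cl₂]/[PCl₅] = (0.49)²/0.51 = 0.4708.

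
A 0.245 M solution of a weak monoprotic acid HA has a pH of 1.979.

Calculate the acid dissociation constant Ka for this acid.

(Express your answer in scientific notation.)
K_a = 4.70e-04

[H⁺] = 10^(−pH) = 10^(−1.979) = 1.050e-02 M. For HA ⇌ H⁺ + A⁻, Ka = x²/(C − x) = (1.050e-02)²/(0.245 − 1.050e-02) = 4.70e-04.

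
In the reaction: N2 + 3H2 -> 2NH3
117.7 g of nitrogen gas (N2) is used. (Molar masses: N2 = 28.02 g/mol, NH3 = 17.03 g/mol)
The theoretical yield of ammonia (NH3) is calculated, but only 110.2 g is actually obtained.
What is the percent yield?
Moles of N2 = 117.7 g ÷ 28.02 g/mol = 4.20057 mol
Mole ratio: 2 mol NH3 / 1 mol N2
Moles of NH3 = 4.20057 × (2/1) = 8.40114 mol
Theoretical yield = 8.40114 mol × 17.03 g/mol = 143.07 g
Actual yield = 110.2 g
Percent yield = (110.2 / 143.07) × 100% = 77.0%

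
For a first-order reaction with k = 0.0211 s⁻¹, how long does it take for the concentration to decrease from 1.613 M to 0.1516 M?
112.07 s

From ln[A] = ln[A]₀ - k·t: t = ln([A]₀/[A])/k = ln(1.613/0.1516)/0.0211 = ln(10.6398)/0.0211 = 2.3646/0.0211 = 112.07 s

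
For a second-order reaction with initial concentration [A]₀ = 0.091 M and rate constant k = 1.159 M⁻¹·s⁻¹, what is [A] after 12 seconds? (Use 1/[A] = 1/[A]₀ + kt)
0.0402 M

1/[A] = 1/[A]₀ + k·t = 1/0.091 + (1.159)·(12) = 10.9890 + 13.9080 = 24.8970
[A] = 1/24.8970 = 0.0402 M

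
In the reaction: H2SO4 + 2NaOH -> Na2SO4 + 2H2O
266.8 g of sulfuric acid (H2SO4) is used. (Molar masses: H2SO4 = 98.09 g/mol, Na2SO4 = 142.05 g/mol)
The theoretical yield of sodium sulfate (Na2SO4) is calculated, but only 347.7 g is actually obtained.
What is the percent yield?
Moles of H2SO4 = 266.8 g ÷ 98.09 g/mol = 2.71995 mol
Mole ratio: 1 mol Na2SO4 / 1 mol H2SO4
Moles of Na2SO4 = 2.71995 × (1/1) = 2.71995 mol
Theoretical yield = 2.71995 mol × 142.05 g/mol = 386.37 g
Actual yield = 347.7 g
Percent yield = (347.7 / 386.37) × 100% = 90.0%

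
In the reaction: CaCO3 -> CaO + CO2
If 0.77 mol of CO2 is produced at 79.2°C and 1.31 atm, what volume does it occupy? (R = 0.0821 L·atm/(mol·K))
T = 79.2°C + 273.15 = 352.35 K
V = nRT/P = (0.77 × 0.0821 × 352.35) / 1.31
V = 17.00 L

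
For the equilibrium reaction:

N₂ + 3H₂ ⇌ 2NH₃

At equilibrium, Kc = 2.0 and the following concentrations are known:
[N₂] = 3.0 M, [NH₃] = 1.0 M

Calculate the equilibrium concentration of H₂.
[H₂] = 0.5503 M

Kc = ([NH₃]^2) / ([N₂] × [H₂]^3) = 2.0
[H₂]^3 = (product terms)/(Kc · other reactant terms) = 1 / (2.0 · 3) = 0.16667
[H₂] = (0.16667)^(1/3) = 0.5503 M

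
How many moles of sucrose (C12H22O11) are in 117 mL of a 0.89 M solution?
Moles = Molarity × Volume (L)
Moles = 0.89 M × 0.117 L = 0.1041 mol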